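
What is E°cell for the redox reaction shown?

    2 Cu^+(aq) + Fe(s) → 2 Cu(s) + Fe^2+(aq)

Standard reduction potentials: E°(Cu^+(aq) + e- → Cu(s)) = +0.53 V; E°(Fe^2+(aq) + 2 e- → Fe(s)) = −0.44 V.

Cu^+(aq) gains electrons, so the Cu⁺/Cu couple is the cathode; the Fe²⁺/Fe couple is the anode.
E°cell = E°(cathode) − E°(anode) = +0.53 − (−0.44) = +0.97 V.
The positive value indicates the reaction is spontaneous as written.

+0.97 V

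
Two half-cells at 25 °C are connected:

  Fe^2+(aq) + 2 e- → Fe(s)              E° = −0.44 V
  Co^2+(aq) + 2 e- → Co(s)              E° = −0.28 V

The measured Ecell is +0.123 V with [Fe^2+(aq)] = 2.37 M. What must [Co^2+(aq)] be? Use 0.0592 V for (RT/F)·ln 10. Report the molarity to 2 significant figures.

0.13 M

With Co²⁺/Co at the cathode and Fe²⁺/Fe at the anode, E°cell = −0.28 − (−0.44) = +0.16 V (n = 2).
From the Nernst equation, log Q = n(E° − E)/0.0592 = 2·(+0.16 − (+0.123))/0.0592 = 1.250.
For Co^2+(aq) + Fe(s) → Co(s) + Fe^2+(aq), the reaction quotient is Q = [Fe^2+(aq)] / [Co^2+(aq)].
Isolating [Co^2+(aq)] in Q = 10^{1.250} yields log [Co^2+(aq)] = −0.875, i.e. 0.13 M.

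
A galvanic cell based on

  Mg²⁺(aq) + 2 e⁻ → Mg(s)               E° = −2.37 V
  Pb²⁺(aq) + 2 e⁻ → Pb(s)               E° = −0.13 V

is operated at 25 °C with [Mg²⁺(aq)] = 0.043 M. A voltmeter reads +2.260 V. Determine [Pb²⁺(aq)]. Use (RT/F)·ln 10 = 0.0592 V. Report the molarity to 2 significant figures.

0.20 M

Pb²⁺/Pb is the cathode (higher E°); E°cell = −0.13 − (−2.37) = +2.24 V with n = 2.
Since E = E° − (0.0592/n)·log Q, log Q = n(E° − E)/0.0592 = −0.676.
The balanced reaction is Pb²⁺(aq) + Mg(s) → Pb(s) + Mg²⁺(aq), so Q = [Mg²⁺(aq)] / [Pb²⁺(aq)].
Substituting the known concentrations and solving, log [Pb²⁺(aq)] = −0.691 and [Pb²⁺(aq)] = 0.20 M.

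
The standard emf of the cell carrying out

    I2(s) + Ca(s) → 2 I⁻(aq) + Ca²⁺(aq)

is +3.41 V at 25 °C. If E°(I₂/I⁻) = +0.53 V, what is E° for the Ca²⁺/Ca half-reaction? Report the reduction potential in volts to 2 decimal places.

−2.88 V

In the reaction as written the I₂/I⁻ couple is reduced (cathode) and Ca²⁺/Ca is oxidized (anode), so E°cell = E°(I₂/I⁻) − E°(Ca²⁺/Ca).
E°(Ca²⁺/Ca) = E°(cathode) − E°cell = +0.53 − (+3.41) = −2.88 V.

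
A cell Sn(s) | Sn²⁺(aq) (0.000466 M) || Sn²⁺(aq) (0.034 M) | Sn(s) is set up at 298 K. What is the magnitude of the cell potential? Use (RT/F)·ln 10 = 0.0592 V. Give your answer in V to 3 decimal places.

0.055 V

For a concentration cell E°cell = 0, since both electrodes use the same couple.
The compartment with the higher Sn²⁺(aq) concentration (0.034 M) acts as the cathode; ions are reduced there and produced at the dilute (0.000466 M) anode.
With n = 2, Ecell = −(0.0592/2)·log([dilute]/[conc]) = −(0.0592/2)·log(0.000466/0.034) = +0.055 V.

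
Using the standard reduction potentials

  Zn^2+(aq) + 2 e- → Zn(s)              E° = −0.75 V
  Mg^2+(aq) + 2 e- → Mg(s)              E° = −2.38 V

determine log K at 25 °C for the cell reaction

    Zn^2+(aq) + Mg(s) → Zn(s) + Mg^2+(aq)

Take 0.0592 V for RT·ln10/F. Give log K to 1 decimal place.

The Zn²⁺/Zn couple is reduced (cathode); E°cell = −0.75 − (−2.38) = +1.63 V with n = 2.
At equilibrium E = 0, so log K = nE°cell / 0.0592 = (2)(+1.63) / 0.0592 = 55.1.

log K = 55.1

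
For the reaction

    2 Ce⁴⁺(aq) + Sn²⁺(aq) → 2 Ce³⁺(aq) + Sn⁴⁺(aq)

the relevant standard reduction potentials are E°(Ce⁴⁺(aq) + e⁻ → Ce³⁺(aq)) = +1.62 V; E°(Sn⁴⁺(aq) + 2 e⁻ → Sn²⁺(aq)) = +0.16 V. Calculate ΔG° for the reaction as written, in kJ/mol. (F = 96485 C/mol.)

In the reaction as written Ce⁴⁺(aq) is reduced, so the Ce⁴⁺/Ce³⁺ couple is the cathode and Sn⁴⁺/Sn²⁺ is the anode.
E°cell = +1.62 − (+0.16) = +1.46 V; balancing electrons gives n = 2.
ΔG° = −nFE°cell = −(2)(96485)(+1.46) J/mol = −282 kJ/mol.

−282 kJ/mol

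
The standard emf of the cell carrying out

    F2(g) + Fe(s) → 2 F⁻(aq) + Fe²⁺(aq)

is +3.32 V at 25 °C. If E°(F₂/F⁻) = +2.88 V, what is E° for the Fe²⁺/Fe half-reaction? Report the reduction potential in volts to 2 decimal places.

−0.44 V

In the reaction as written the F₂/F⁻ couple is reduced (cathode) and Fe²⁺/Fe is oxidized (anode), so E°cell = E°(F₂/F⁻) − E°(Fe²⁺/Fe).
E°(Fe²⁺/Fe) = E°(cathode) − E°cell = +2.88 − (+3.32) = −0.44 V.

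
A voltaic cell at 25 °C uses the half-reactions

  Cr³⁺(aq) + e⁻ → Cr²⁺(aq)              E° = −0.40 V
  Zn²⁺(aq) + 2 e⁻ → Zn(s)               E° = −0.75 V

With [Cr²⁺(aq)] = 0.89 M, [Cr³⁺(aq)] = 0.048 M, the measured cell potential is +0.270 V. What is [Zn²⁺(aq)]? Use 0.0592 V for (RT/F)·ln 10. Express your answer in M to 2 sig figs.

With Cr³⁺/Cr²⁺ at the cathode and Zn²⁺/Zn at the anode, E°cell = −0.40 − (−0.75) = +0.35 V (n = 2).
Rearranging E = E° − (0.0592/n)·log Q gives log Q = 2(+0.35 − (+0.270))/0.0592 = 2.703.
For 2 Cr³⁺(aq) + Zn(s) → 2 Cr²⁺(aq) + Zn²⁺(aq), the reaction quotient is Q = ([Cr²⁺(aq)]^2·[Zn²⁺(aq)]) / [Cr³⁺(aq)]^2.
Solving for the unknown gives log [Zn²⁺(aq)] = 0.167, so [Zn²⁺(aq)] ≈ 1.5 M.

1.5 M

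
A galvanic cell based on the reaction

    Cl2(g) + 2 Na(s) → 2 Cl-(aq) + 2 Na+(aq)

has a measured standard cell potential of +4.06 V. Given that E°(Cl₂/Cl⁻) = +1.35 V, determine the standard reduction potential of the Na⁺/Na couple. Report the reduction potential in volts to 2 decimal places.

−2.71 V

In the reaction as written the Cl₂/Cl⁻ couple is reduced (cathode) and Na⁺/Na is oxidized (anode), so E°cell = E°(Cl₂/Cl⁻) − E°(Na⁺/Na).
E°(Na⁺/Na) = E°(cathode) − E°cell = +1.35 − (+4.06) = −2.71 V.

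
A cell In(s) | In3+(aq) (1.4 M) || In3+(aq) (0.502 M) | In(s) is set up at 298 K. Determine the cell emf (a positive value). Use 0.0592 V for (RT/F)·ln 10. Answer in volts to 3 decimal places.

0.009 V

For a concentration cell E°cell = 0, since both electrodes use the same couple.
The compartment with the higher In3+(aq) concentration (1.4 M) acts as the cathode; ions are reduced there and produced at the dilute (0.502 M) anode.
With n = 3, Ecell = −(0.0592/3)·log([dilute]/[conc]) = −(0.0592/3)·log(0.502/1.4) = +0.009 V.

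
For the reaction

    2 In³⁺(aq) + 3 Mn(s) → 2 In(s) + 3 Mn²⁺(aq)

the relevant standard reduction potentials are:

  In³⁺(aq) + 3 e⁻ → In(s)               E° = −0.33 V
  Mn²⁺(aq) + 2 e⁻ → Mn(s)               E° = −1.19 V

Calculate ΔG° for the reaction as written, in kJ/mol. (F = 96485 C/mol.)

−498 kJ/mol

In the reaction as written In³⁺(aq) is reduced, so the In³⁺/In couple is the cathode and Mn²⁺/Mn is the anode.
E°cell = −0.33 − (−1.19) = +0.86 V; balancing electrons gives n = 6.
ΔG° = −nFE°cell = −(6)(96485)(+0.86) J/mol = −498 kJ/mol.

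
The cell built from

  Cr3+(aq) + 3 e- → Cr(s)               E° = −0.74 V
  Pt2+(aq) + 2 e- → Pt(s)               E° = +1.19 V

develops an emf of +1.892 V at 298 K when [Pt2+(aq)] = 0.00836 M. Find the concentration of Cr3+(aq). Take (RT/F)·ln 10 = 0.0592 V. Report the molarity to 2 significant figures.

0.064 M

Pt²⁺/Pt is the cathode (higher E°); E°cell = +1.19 − (−0.74) = +1.93 V with n = 6.
Rearranging E = E° − (0.0592/n)·log Q gives log Q = 6(+1.93 − (+1.892))/0.0592 = 3.851.
For 3 Pt2+(aq) + 2 Cr(s) → 3 Pt(s) + 2 Cr3+(aq), the reaction quotient is Q = [Cr3+(aq)]^2 / [Pt2+(aq)]^3.
Isolating [Cr3+(aq)] in Q = 10^{3.851} yields log [Cr3+(aq)] = −1.191, i.e. 0.064 M.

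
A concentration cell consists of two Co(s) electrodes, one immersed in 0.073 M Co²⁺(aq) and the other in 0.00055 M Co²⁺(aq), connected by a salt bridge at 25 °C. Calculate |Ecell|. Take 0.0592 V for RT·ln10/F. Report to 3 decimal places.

For a concentration cell E°cell = 0, since both electrodes use the same couple.
The compartment with the higher Co²⁺(aq) concentration (0.073 M) acts as the cathode; ions are reduced there and produced at the dilute (0.00055 M) anode.
With n = 2, Ecell = −(0.0592/2)·log([dilute]/[conc]) = −(0.0592/2)·log(0.00055/0.073) = +0.063 V.

0.063 V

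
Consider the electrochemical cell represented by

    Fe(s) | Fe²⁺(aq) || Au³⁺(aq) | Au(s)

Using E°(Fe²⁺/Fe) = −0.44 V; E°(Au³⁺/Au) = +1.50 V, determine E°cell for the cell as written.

+1.94 V

By convention the left-hand electrode in cell notation is the anode (oxidation) and the right-hand electrode is the cathode (reduction).
E°cell = E°(right) − E°(left) = +1.50 − (−0.44) = +1.94 V.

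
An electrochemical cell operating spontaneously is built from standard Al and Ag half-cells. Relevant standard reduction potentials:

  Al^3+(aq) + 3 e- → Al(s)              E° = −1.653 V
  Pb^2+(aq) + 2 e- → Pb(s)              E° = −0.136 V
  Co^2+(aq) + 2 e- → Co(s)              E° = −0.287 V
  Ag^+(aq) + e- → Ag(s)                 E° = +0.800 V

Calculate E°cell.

+2.453 V

Of the two couples in this cell, the one with the more positive reduction potential is reduced at the cathode: here that is Ag⁺/Ag (+0.800 V); Al³⁺/Al (−1.653 V) is the anode.
E°cell = E°(cathode) − E°(anode) = +0.800 − (−1.653) = +2.453 V.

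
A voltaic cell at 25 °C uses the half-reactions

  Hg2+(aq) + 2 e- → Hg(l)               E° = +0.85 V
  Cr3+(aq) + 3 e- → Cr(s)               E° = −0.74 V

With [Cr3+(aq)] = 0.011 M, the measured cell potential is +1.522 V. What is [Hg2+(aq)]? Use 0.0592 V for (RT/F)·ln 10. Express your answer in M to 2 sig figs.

Hg²⁺/Hg is the cathode (higher E°); E°cell = +0.85 − (−0.74) = +1.59 V with n = 6.
Rearranging E = E° − (0.0592/n)·log Q gives log Q = 6(+1.59 − (+1.522))/0.0592 = 6.892.
Balancing electrons gives 3 Hg2+(aq) + 2 Cr(s) → 3 Hg(l) + 2 Cr3+(aq); thus Q = [Cr3+(aq)]^2 / [Hg2+(aq)]^3.
Isolating [Hg2+(aq)] in Q = 10^{6.892} yields log [Hg2+(aq)] = −3.603, i.e. 0.00025 M.

0.00025 M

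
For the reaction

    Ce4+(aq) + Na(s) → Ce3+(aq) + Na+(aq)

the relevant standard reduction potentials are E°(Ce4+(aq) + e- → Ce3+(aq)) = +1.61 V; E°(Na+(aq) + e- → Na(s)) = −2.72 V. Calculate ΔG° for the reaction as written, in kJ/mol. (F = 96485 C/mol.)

In the reaction as written Ce4+(aq) is reduced, so the Ce⁴⁺/Ce³⁺ couple is the cathode and Na⁺/Na is the anode.
E°cell = +1.61 − (−2.72) = +4.33 V; balancing electrons gives n = 1.
ΔG° = −nFE°cell = −(1)(96485)(+4.33) J/mol = −418 kJ/mol.

−418 kJ/mol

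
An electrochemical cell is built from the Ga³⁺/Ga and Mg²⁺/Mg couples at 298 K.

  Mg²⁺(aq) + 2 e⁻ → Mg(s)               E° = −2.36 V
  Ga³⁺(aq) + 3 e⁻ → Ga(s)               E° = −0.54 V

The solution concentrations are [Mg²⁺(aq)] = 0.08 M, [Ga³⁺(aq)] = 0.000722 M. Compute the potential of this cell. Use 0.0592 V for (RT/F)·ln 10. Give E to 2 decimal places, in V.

+1.79 V

Since E°(Ga³⁺/Ga) > E°(Mg²⁺/Mg), Ga³⁺/Ga serves as the cathode.
E°cell = −0.54 − (−2.36) = +1.82 V, with n = 6 electrons transferred.
For the overall reaction 2 Ga³⁺(aq) + 3 Mg(s) → 2 Ga(s) + 3 Mg²⁺(aq), Q = [Mg²⁺(aq)]^3 / [Ga³⁺(aq)]^2 = 982, giving log Q = 2.992.
Applying E = E° − (RT ln10/nF)·log Q gives +1.82 − (0.0592/6)(2.992) = +1.79 V.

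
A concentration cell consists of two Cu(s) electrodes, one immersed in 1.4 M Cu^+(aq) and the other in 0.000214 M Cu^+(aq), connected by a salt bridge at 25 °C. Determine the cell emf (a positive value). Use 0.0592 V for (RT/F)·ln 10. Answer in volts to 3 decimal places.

For a concentration cell E°cell = 0, since both electrodes use the same couple.
The compartment with the higher Cu^+(aq) concentration (1.4 M) acts as the cathode; ions are reduced there and produced at the dilute (0.000214 M) anode.
With n = 1, Ecell = −(0.0592/1)·log([dilute]/[conc]) = −(0.0592/1)·log(0.000214/1.4) = +0.226 V.

0.226 V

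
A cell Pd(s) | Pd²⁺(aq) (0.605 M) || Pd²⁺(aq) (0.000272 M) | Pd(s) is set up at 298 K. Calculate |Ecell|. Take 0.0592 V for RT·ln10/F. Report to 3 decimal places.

For a concentration cell E°cell = 0, since both electrodes use the same couple.
The compartment with the higher Pd²⁺(aq) concentration (0.605 M) acts as the cathode; ions are reduced there and produced at the dilute (0.000272 M) anode.
With n = 2, Ecell = −(0.0592/2)·log([dilute]/[conc]) = −(0.0592/2)·log(0.000272/0.605) = +0.099 V.

0.099 V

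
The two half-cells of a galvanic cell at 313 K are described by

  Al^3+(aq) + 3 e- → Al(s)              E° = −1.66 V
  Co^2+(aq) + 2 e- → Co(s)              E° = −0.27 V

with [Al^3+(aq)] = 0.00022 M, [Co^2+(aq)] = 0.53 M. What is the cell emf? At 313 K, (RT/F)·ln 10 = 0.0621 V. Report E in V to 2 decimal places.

+1.46 V

Since E°(Co²⁺/Co) > E°(Al³⁺/Al), Co²⁺/Co serves as the cathode.
E°cell = E°cat − E°an = −0.27 − (−1.66) = +1.39 V; n = 6.
The balanced reaction is 3 Co^2+(aq) + 2 Al(s) → 3 Co(s) + 2 Al^3+(aq), so Q = [Al^3+(aq)]^2 / [Co^2+(aq)]^3 = 3.25×10^−7 and log Q = −6.488.
Applying E = E° − (RT ln10/nF)·log Q gives +1.39 − (0.0621/6)(−6.488) = +1.46 V.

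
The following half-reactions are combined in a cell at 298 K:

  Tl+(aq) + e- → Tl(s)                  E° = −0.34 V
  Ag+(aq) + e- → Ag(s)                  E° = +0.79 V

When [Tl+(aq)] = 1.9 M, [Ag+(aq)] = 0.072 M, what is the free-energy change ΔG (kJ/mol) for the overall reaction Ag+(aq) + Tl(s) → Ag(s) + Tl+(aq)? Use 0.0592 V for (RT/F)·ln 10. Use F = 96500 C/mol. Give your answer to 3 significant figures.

With Ag⁺/Ag reduced at the cathode, E°cell = +0.79 − (−0.34) = +1.13 V and n = 1.
Here Q = [Tl+(aq)] / [Ag+(aq)] = 26.4 (log Q = 1.421), giving E = +1.13 − (0.0592/1)·(1.421) = +1.0459 V.
Finally ΔG = −nFE = −(1)(96500 C/mol)(+1.0459 V) = −101 kJ/mol.

−101 kJ/mol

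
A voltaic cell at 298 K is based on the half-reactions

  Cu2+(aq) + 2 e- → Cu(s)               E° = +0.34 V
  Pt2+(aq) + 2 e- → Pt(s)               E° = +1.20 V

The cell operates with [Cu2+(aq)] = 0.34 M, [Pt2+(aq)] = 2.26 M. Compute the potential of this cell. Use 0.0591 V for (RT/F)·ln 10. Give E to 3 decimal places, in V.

+0.884 V

Since E°(Pt²⁺/Pt) > E°(Cu²⁺/Cu), Pt²⁺/Pt serves as the cathode.
E°cell = E°cat − E°an = +1.20 − (+0.34) = +0.86 V; n = 2.
For the overall reaction Pt2+(aq) + Cu(s) → Pt(s) + Cu2+(aq), Q = [Cu2+(aq)] / [Pt2+(aq)] = 0.15, giving log Q = −0.823.
Applying E = E° − (RT ln10/nF)·log Q gives +0.86 − (0.0591/2)(−0.823) = +0.884 V.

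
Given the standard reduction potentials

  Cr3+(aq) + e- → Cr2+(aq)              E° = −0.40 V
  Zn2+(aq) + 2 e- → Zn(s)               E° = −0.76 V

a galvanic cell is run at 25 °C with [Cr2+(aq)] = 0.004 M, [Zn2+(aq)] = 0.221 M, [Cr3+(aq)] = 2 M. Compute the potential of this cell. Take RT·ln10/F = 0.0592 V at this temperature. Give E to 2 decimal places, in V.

The Cr³⁺/Cr²⁺ couple has the more positive E°, so it is the cathode; Zn²⁺/Zn is the anode.
E°cell = −0.40 − (−0.76) = +0.36 V, with n = 2 electrons transferred.
Balancing gives 2 Cr3+(aq) + Zn(s) → 2 Cr2+(aq) + Zn2+(aq); hence Q = ([Cr2+(aq)]^2·[Zn2+(aq)]) / [Cr3+(aq)]^2 = 8.84×10^−7 (log Q = −6.054).
Applying E = E° − (RT ln10/nF)·log Q gives +0.36 − (0.0592/2)(−6.054) = +0.54 V.

+0.54 V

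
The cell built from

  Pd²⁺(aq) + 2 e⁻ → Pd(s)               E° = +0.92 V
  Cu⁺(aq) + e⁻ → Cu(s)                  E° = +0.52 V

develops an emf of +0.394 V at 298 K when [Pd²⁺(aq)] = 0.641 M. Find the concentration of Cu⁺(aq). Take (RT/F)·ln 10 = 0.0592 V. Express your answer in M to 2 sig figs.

Pd²⁺/Pd is the cathode (higher E°); E°cell = +0.92 − (+0.52) = +0.40 V with n = 2.
From the Nernst equation, log Q = n(E° − E)/0.0592 = 2·(+0.40 − (+0.394))/0.0592 = 0.203.
Balancing electrons gives Pd²⁺(aq) + 2 Cu(s) → Pd(s) + 2 Cu⁺(aq); thus Q = [Cu⁺(aq)]^2 / [Pd²⁺(aq)].
Solving for the unknown gives log [Cu⁺(aq)] = 0.005, so [Cu⁺(aq)] ≈ 1.0 M.

1.0 M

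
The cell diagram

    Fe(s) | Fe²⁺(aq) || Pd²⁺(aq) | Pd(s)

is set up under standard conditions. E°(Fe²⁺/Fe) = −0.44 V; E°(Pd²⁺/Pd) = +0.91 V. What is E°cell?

+1.35 V

By convention the left-hand electrode in cell notation is the anode (oxidation) and the right-hand electrode is the cathode (reduction).
E°cell = E°(right) − E°(left) = +0.91 − (−0.44) = +1.35 V.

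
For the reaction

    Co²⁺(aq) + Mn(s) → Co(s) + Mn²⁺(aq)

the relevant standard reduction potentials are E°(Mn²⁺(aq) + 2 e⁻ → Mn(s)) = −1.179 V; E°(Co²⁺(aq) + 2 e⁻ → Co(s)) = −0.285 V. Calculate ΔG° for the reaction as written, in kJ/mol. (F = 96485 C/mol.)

−173 kJ/mol

In the reaction as written Co²⁺(aq) is reduced, so the Co²⁺/Co couple is the cathode and Mn²⁺/Mn is the anode.
E°cell = −0.285 − (−1.179) = +0.894 V; balancing electrons gives n = 2.
ΔG° = −nFE°cell = −(2)(96485)(+0.894) J/mol = −173 kJ/mol.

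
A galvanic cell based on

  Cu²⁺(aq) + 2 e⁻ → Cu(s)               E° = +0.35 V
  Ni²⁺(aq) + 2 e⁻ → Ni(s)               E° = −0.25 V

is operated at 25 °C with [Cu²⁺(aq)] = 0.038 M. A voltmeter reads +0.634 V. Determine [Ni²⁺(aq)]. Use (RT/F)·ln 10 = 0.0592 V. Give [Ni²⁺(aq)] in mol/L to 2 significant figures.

Cu²⁺/Cu is the cathode (higher E°); E°cell = +0.35 − (−0.25) = +0.60 V with n = 2.
Since E = E° − (0.0592/n)·log Q, log Q = n(E° − E)/0.0592 = −1.149.
Balancing electrons gives Cu²⁺(aq) + Ni(s) → Cu(s) + Ni²⁺(aq); thus Q = [Ni²⁺(aq)] / [Cu²⁺(aq)].
Substituting the known concentrations and solving, log [Ni²⁺(aq)] = −2.569 and [Ni²⁺(aq)] = 0.0027 M.

0.0027 M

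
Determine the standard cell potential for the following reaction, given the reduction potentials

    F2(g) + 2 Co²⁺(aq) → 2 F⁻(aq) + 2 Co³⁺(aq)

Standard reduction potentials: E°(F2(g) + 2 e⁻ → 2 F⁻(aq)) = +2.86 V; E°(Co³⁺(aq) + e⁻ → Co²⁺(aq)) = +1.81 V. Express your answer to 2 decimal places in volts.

In the reaction as written, F2(g) is reduced (cathode) and Co³⁺(aq) is produced by oxidation at the anode.
E°cell = E°(cathode) − E°(anode) = +2.86 − (+1.81) = +1.05 V.

+1.05 V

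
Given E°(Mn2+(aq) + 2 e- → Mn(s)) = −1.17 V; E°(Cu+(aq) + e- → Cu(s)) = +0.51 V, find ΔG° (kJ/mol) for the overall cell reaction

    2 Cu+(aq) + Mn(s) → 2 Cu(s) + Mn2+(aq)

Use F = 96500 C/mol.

−324 kJ/mol

In the reaction as written Cu+(aq) is reduced, so the Cu⁺/Cu couple is the cathode and Mn²⁺/Mn is the anode.
E°cell = +0.51 − (−1.17) = +1.68 V; balancing electrons gives n = 2.
ΔG° = −nFE°cell = −(2)(96500)(+1.68) J/mol = −324 kJ/mol.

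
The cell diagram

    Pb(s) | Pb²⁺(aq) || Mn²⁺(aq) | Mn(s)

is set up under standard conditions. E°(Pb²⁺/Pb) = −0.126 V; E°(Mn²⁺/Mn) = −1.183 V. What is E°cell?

−1.057 V

By convention the left-hand electrode in cell notation is the anode (oxidation) and the right-hand electrode is the cathode (reduction).
E°cell = E°(right) − E°(left) = −1.183 − (−0.126) = −1.057 V.
The negative sign shows that, as written, the cell would require an external voltage to drive the reaction.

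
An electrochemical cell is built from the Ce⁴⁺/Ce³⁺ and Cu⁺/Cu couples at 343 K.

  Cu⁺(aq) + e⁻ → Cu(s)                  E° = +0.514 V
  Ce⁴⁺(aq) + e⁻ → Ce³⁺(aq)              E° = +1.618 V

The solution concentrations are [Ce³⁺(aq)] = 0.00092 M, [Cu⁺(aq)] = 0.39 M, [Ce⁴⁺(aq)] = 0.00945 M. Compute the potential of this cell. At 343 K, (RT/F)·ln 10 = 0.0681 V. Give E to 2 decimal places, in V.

Ce⁴⁺/Ce³⁺ is reduced (cathode, E° = +1.618 V) and Cu⁺/Cu is oxidized (anode).
The standard potential is +1.618 − (+0.514) = +1.104 V and the balanced reaction transfers n = 1 electron.
For the overall reaction Ce⁴⁺(aq) + Cu(s) → Ce³⁺(aq) + Cu⁺(aq), Q = ([Ce³⁺(aq)]·[Cu⁺(aq)]) / [Ce⁴⁺(aq)] = 0.038, giving log Q = −1.421.
By the Nernst equation, E = +1.104 − (0.0681/1)·(−1.421) = +1.20 V.

+1.20 V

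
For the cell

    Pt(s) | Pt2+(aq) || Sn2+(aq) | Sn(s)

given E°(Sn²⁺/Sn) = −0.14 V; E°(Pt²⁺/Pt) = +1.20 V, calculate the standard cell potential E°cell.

−1.34 V

By convention the left-hand electrode in cell notation is the anode (oxidation) and the right-hand electrode is the cathode (reduction).
E°cell = E°(right) − E°(left) = −0.14 − (+1.20) = −1.34 V.
The negative sign shows that, as written, the cell would require an external voltage to drive the reaction.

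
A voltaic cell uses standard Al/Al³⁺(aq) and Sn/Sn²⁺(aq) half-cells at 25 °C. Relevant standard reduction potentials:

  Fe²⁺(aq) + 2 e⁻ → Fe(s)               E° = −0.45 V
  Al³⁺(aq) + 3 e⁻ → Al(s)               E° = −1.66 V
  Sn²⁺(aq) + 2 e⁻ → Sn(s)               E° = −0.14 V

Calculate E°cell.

+1.52 V

Of the two couples in this cell, the one with the more positive reduction potential is reduced at the cathode: here that is Sn²⁺/Sn (−0.14 V); Al³⁺/Al (−1.66 V) is the anode.
E°cell = E°(cathode) − E°(anode) = −0.14 − (−1.66) = +1.52 V.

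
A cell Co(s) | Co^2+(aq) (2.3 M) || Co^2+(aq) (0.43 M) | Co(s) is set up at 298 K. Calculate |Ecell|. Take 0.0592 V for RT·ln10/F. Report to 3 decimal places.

0.022 V

For a concentration cell E°cell = 0, since both electrodes use the same couple.
The compartment with the higher Co^2+(aq) concentration (2.3 M) acts as the cathode; ions are reduced there and produced at the dilute (0.43 M) anode.
With n = 2, Ecell = −(0.0592/2)·log([dilute]/[conc]) = −(0.0592/2)·log(0.43/2.3) = +0.022 V.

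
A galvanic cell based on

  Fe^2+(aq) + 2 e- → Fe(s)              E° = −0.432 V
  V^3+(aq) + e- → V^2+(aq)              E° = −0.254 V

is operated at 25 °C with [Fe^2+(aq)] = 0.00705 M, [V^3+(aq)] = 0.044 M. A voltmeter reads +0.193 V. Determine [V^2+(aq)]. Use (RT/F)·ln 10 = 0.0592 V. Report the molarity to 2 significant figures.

V³⁺/V²⁺ is the cathode (higher E°); E°cell = −0.254 − (−0.432) = +0.178 V with n = 2.
Rearranging E = E° − (0.0592/n)·log Q gives log Q = 2(+0.178 − (+0.193))/0.0592 = −0.507.
The balanced reaction is 2 V^3+(aq) + Fe(s) → 2 V^2+(aq) + Fe^2+(aq), so Q = ([V^2+(aq)]^2·[Fe^2+(aq)]) / [V^3+(aq)]^2.
Isolating [V^2+(aq)] in Q = 10^{−0.507} yields log [V^2+(aq)] = −0.534, i.e. 0.29 M.

0.29 M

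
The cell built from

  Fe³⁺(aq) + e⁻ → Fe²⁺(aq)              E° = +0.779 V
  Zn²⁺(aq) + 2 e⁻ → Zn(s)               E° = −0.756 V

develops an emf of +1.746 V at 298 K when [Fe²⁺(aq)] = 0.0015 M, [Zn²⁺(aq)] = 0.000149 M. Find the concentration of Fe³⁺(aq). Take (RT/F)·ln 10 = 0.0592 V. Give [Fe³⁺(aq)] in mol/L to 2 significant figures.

The Fe³⁺/Fe²⁺ couple has the larger reduction potential, so it is the cathode: E°cell = +0.779 − (−0.756) = +1.535 V and n = 2.
From the Nernst equation, log Q = n(E° − E)/0.0592 = 2·(+1.535 − (+1.746))/0.0592 = −7.128.
Balancing electrons gives 2 Fe³⁺(aq) + Zn(s) → 2 Fe²⁺(aq) + Zn²⁺(aq); thus Q = ([Fe²⁺(aq)]^2·[Zn²⁺(aq)]) / [Fe³⁺(aq)]^2.
Substituting the known concentrations and solving, log [Fe³⁺(aq)] = −1.173 and [Fe³⁺(aq)] = 0.067 M.

0.067 M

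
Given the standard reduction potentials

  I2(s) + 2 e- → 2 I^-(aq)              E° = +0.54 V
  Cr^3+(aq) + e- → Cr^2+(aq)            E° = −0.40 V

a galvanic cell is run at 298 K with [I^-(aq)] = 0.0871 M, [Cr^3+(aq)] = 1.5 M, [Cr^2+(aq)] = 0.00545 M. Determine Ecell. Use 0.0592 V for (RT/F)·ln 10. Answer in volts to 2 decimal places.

+0.86 V

The I₂/I⁻ couple has the more positive E°, so it is the cathode; Cr³⁺/Cr²⁺ is the anode.
E°cell = E°cat − E°an = +0.54 − (−0.40) = +0.94 V; n = 2.
Balancing gives I2(s) + 2 Cr^2+(aq) → 2 I^-(aq) + 2 Cr^3+(aq); hence Q = ([I^-(aq)]^2·[Cr^3+(aq)]^2) / [Cr^2+(aq)]^2 = 575 (log Q = 2.759).
E = E° − (0.0592/n)·log Q = +0.94 − (0.0592/2)(2.759) = +0.86 V.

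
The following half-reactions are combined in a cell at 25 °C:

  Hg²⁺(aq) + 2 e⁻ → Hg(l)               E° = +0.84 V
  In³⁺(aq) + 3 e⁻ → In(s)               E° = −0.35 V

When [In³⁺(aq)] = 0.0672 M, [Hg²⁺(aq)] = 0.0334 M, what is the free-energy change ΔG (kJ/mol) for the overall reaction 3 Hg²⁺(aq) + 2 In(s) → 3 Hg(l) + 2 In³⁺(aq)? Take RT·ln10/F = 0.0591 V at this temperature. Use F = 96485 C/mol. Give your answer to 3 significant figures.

−677 kJ/mol

With Hg²⁺/Hg reduced at the cathode, E°cell = +0.84 − (−0.35) = +1.19 V and n = 6.
Here Q = [In³⁺(aq)]^2 / [Hg²⁺(aq)]^3 = 121 (log Q = 2.083), giving E = +1.19 − (0.0591/6)·(2.083) = +1.1695 V.
ΔG = −nFE = −(6)(96485)(+1.1695) J/mol = −677 kJ/mol.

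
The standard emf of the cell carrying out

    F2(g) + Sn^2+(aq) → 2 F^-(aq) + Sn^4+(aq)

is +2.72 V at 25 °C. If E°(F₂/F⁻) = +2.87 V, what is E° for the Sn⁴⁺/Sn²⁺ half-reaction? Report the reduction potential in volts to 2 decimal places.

+0.15 V

In the reaction as written the F₂/F⁻ couple is reduced (cathode) and Sn⁴⁺/Sn²⁺ is oxidized (anode), so E°cell = E°(F₂/F⁻) − E°(Sn⁴⁺/Sn²⁺).
E°(Sn⁴⁺/Sn²⁺) = E°(cathode) − E°cell = +2.87 − (+2.72) = +0.15 V.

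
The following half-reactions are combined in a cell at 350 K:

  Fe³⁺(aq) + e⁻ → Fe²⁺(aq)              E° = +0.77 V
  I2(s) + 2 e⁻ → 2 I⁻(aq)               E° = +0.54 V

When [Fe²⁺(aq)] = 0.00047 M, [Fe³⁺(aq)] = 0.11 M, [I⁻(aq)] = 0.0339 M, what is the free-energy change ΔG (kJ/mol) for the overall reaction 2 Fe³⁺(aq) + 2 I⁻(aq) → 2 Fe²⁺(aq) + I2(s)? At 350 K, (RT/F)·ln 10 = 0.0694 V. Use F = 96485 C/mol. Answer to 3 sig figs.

−56.4 kJ/mol

With Fe³⁺/Fe²⁺ reduced at the cathode, E°cell = +0.77 − (+0.54) = +0.23 V and n = 2.
The reaction quotient is [Fe²⁺(aq)]^2 / ([Fe³⁺(aq)]^2·[I⁻(aq)]^2) = 0.0159; by Nernst, E = +0.23 − (0.0694/2)(−1.799) = +0.2924 V.
Then ΔG = −nFE = −2 × 96485 × +0.2924 J/mol = −56.4 kJ/mol.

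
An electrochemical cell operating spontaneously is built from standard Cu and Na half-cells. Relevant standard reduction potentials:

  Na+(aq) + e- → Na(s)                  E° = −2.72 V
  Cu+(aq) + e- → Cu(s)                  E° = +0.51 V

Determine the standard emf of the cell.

+3.23 V

Of the two couples in this cell, the one with the more positive reduction potential is reduced at the cathode: here that is Cu⁺/Cu (+0.51 V); Na⁺/Na (−2.72 V) is the anode.
E°cell = E°(cathode) − E°(anode) = +0.51 − (−2.72) = +3.23 V.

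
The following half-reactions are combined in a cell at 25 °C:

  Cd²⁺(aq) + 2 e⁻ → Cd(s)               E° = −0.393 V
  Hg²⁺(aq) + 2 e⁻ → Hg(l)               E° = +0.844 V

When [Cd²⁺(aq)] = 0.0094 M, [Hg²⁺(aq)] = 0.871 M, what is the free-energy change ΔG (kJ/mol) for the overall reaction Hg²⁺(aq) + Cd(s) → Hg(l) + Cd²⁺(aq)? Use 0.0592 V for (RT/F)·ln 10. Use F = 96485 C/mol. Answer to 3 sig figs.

−250 kJ/mol

E°cell = +0.844 − (−0.393) = +1.237 V; the balanced reaction transfers n = 2 electrons.
The reaction quotient is [Cd²⁺(aq)] / [Hg²⁺(aq)] = 0.0108; by Nernst, E = +1.237 − (0.0592/2)(−1.967) = +1.2952 V.
Finally ΔG = −nFE = −(2)(96485 C/mol)(+1.2952 V) = −250 kJ/mol.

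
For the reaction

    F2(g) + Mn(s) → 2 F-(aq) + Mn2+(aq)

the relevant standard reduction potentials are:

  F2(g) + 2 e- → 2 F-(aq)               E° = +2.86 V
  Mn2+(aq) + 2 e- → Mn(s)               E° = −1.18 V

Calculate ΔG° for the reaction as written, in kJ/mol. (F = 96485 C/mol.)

−780 kJ/mol

In the reaction as written F2(g) is reduced, so the F₂/F⁻ couple is the cathode and Mn²⁺/Mn is the anode.
E°cell = +2.86 − (−1.18) = +4.04 V; balancing electrons gives n = 2.
ΔG° = −nFE°cell = −(2)(96485)(+4.04) J/mol = −780 kJ/mol.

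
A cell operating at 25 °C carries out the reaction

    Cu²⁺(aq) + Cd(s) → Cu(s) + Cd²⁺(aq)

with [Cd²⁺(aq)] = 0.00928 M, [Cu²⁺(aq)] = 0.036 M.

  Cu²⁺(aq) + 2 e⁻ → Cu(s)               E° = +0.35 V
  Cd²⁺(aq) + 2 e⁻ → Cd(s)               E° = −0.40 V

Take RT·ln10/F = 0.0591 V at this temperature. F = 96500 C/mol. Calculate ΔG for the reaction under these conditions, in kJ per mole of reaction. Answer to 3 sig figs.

With Cu²⁺/Cu reduced at the cathode, E°cell = +0.35 − (−0.40) = +0.75 V and n = 2.
Here Q = [Cd²⁺(aq)] / [Cu²⁺(aq)] = 0.258 (log Q = −0.589), giving E = +0.75 − (0.0591/2)·(−0.589) = +0.7674 V.
ΔG = −nFE = −(2)(96500)(+0.7674) J/mol = −148 kJ/mol.

−148 kJ/mol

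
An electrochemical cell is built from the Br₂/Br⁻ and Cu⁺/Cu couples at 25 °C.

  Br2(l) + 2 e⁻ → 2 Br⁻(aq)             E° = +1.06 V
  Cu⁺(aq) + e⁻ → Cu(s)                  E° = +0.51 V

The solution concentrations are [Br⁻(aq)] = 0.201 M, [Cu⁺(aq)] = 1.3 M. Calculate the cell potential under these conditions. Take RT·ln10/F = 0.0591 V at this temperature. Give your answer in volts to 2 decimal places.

+0.58 V

The Br₂/Br⁻ couple has the more positive E°, so it is the cathode; Cu⁺/Cu is the anode.
E°cell = E°cat − E°an = +1.06 − (+0.51) = +0.55 V; n = 2.
For the overall reaction Br2(l) + 2 Cu(s) → 2 Br⁻(aq) + 2 Cu⁺(aq), Q = [Br⁻(aq)]^2·[Cu⁺(aq)]^2 = 0.0683, giving log Q = −1.166.
E = E° − (0.0591/n)·log Q = +0.55 − (0.0591/2)(−1.166) = +0.58 V.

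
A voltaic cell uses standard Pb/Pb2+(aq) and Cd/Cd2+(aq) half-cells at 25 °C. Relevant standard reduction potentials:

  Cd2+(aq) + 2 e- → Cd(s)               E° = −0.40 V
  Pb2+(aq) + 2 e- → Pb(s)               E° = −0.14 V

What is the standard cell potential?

+0.26 V

The Pb²⁺/Pb couple has the higher E°, so Pb ion is reduced (cathode) and Cd is oxidized (anode).
E°cell = E°(cathode) − E°(anode) = −0.14 − (−0.40) = +0.26 V.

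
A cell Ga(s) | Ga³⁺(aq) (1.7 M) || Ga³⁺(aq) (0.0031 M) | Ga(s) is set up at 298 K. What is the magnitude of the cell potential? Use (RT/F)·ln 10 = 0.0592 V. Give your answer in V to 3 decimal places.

For a concentration cell E°cell = 0, since both electrodes use the same couple.
The compartment with the higher Ga³⁺(aq) concentration (1.7 M) acts as the cathode; ions are reduced there and produced at the dilute (0.0031 M) anode.
With n = 3, Ecell = −(0.0592/3)·log([dilute]/[conc]) = −(0.0592/3)·log(0.0031/1.7) = +0.054 V.

0.054 V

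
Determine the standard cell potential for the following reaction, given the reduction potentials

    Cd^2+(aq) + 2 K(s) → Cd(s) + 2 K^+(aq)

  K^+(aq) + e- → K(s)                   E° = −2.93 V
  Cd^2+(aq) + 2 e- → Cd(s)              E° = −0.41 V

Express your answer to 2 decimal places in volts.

+2.52 V

In the reaction as written, Cd^2+(aq) is reduced (cathode) and K^+(aq) is produced by oxidation at the anode.
E°cell = E°(cathode) − E°(anode) = −0.41 − (−2.93) = +2.52 V.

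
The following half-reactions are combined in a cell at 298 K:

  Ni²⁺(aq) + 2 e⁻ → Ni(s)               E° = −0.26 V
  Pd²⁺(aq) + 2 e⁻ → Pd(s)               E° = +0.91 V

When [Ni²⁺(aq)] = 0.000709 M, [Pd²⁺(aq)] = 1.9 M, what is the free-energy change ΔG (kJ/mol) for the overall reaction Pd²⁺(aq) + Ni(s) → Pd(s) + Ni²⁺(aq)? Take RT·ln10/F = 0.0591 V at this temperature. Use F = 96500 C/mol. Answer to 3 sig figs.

−245 kJ/mol

The standard cell potential is +0.91 − (−0.26) = +1.17 V, with n = 2 electrons in the balanced equation.
The reaction quotient is [Ni²⁺(aq)] / [Pd²⁺(aq)] = 0.000373; by Nernst, E = +1.17 − (0.0591/2)(−3.428) = +1.2713 V.
Finally ΔG = −nFE = −(2)(96500 C/mol)(+1.2713 V) = −245 kJ/mol.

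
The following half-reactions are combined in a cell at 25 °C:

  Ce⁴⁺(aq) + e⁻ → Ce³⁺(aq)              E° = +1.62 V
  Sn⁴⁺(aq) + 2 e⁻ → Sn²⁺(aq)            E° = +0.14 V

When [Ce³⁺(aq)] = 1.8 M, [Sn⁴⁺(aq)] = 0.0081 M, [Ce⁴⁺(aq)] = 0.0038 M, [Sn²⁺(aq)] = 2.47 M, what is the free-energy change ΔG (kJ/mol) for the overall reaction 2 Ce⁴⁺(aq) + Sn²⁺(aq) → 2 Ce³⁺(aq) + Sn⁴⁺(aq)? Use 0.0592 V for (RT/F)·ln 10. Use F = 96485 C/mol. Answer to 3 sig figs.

E°cell = +1.62 − (+0.14) = +1.48 V; the balanced reaction transfers n = 2 electrons.
The reaction quotient is ([Ce³⁺(aq)]^2·[Sn⁴⁺(aq)]) / ([Ce⁴⁺(aq)]^2·[Sn²⁺(aq)]) = 736; by Nernst, E = +1.48 − (0.0592/2)(2.867) = +1.3951 V.
ΔG = −nFE = −(2)(96485)(+1.3951) J/mol = −269 kJ/mol.

−269 kJ/mol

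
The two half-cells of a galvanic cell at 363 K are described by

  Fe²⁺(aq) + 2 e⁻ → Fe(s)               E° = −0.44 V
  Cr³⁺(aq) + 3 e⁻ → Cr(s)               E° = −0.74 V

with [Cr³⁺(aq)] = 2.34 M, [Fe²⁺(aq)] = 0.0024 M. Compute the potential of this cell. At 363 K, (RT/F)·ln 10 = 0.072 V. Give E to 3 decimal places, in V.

+0.197 V

Fe²⁺/Fe is reduced (cathode, E° = −0.44 V) and Cr³⁺/Cr is oxidized (anode).
The standard potential is −0.44 − (−0.74) = +0.30 V and the balanced reaction transfers n = 6 electrons.
For the overall reaction 3 Fe²⁺(aq) + 2 Cr(s) → 3 Fe(s) + 2 Cr³⁺(aq), Q = [Cr³⁺(aq)]^2 / [Fe²⁺(aq)]^3 = 3.96×10^8, giving log Q = 8.598.
Applying E = E° − (RT ln10/nF)·log Q gives +0.30 − (0.072/6)(8.598) = +0.197 V.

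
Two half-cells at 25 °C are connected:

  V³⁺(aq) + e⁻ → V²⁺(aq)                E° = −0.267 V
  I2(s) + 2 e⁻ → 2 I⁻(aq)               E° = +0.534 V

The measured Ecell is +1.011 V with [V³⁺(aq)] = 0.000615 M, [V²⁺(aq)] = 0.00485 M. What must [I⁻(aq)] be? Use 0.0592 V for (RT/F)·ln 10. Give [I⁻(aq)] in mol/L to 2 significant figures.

0.0022 M

The I₂/I⁻ couple has the larger reduction potential, so it is the cathode: E°cell = +0.534 − (−0.267) = +0.801 V and n = 2.
From the Nernst equation, log Q = n(E° − E)/0.0592 = 2·(+0.801 − (+1.011))/0.0592 = −7.095.
For I2(s) + 2 V²⁺(aq) → 2 I⁻(aq) + 2 V³⁺(aq), the reaction quotient is Q = ([I⁻(aq)]^2·[V³⁺(aq)]^2) / [V²⁺(aq)]^2.
Substituting the known concentrations and solving, log [I⁻(aq)] = −2.651 and [I⁻(aq)] = 0.0022 M.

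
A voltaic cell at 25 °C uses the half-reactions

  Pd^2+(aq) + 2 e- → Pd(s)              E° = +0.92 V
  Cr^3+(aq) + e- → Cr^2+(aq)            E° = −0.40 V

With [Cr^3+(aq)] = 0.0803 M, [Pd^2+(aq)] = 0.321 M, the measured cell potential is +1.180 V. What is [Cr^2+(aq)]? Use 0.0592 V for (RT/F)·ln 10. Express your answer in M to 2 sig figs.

0.00061 M

With Pd²⁺/Pd at the cathode and Cr³⁺/Cr²⁺ at the anode, E°cell = +0.92 − (−0.40) = +1.32 V (n = 2).
From the Nernst equation, log Q = n(E° − E)/0.0592 = 2·(+1.32 − (+1.180))/0.0592 = 4.730.
For Pd^2+(aq) + 2 Cr^2+(aq) → Pd(s) + 2 Cr^3+(aq), the reaction quotient is Q = [Cr^3+(aq)]^2 / ([Pd^2+(aq)]·[Cr^2+(aq)]^2).
Solving for the unknown gives log [Cr^2+(aq)] = −3.214, so [Cr^2+(aq)] ≈ 0.00061 M.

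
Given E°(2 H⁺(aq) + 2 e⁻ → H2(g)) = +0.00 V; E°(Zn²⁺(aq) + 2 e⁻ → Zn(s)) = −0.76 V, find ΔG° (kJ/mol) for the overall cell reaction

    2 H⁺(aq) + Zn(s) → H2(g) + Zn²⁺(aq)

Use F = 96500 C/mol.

In the reaction as written H⁺(aq) is reduced, so the 2H⁺/H₂ couple is the cathode and Zn²⁺/Zn is the anode.
E°cell = +0.00 − (−0.76) = +0.76 V; balancing electrons gives n = 2.
ΔG° = −nFE°cell = −(2)(96500)(+0.76) J/mol = −147 kJ/mol.

−147 kJ/mol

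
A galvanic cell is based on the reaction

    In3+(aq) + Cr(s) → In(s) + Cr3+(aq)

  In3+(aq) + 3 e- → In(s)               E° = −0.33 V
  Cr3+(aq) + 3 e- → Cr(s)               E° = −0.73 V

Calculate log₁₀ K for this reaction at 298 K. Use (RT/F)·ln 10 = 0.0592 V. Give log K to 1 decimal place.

The In³⁺/In couple is reduced (cathode); E°cell = −0.33 − (−0.73) = +0.40 V with n = 3.
At equilibrium E = 0, so log K = nE°cell / 0.0592 = (3)(+0.40) / 0.0592 = 20.3.

log K = 20.3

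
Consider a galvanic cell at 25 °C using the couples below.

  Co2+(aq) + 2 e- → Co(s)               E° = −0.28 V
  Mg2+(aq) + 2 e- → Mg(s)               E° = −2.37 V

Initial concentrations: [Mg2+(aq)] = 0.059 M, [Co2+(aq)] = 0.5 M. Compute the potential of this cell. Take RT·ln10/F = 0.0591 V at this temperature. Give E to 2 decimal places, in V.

Co²⁺/Co is reduced (cathode, E° = −0.28 V) and Mg²⁺/Mg is oxidized (anode).
E°cell = E°cat − E°an = −0.28 − (−2.37) = +2.09 V; n = 2.
The balanced reaction is Co2+(aq) + Mg(s) → Co(s) + Mg2+(aq), so Q = [Mg2+(aq)] / [Co2+(aq)] = 0.118 and log Q = −0.928.
E = E° − (0.0591/n)·log Q = +2.09 − (0.0591/2)(−0.928) = +2.12 V.

+2.12 V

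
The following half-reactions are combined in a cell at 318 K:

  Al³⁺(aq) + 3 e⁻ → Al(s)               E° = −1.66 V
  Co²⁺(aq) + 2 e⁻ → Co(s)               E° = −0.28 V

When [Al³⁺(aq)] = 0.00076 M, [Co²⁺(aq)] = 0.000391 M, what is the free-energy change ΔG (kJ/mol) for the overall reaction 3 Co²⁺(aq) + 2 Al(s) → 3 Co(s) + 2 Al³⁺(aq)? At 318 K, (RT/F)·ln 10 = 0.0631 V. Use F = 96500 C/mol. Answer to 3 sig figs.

E°cell = −0.28 − (−1.66) = +1.38 V; the balanced reaction transfers n = 6 electrons.
Here Q = [Al³⁺(aq)]^2 / [Co²⁺(aq)]^3 = 9.66×10^3 (log Q = 3.985), giving E = +1.38 − (0.0631/6)·(3.985) = +1.3381 V.
ΔG = −nFE = −(6)(96500)(+1.3381) J/mol = −775 kJ/mol.

−775 kJ/mol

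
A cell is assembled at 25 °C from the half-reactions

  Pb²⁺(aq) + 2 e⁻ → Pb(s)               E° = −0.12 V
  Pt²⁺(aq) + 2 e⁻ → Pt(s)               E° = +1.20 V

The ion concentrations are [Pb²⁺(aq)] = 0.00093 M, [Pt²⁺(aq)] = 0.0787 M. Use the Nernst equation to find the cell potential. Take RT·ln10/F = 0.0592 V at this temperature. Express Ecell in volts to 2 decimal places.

+1.38 V

Pt²⁺/Pt is reduced (cathode, E° = +1.20 V) and Pb²⁺/Pb is oxidized (anode).
The standard potential is +1.20 − (−0.12) = +1.32 V and the balanced reaction transfers n = 2 electrons.
The balanced reaction is Pt²⁺(aq) + Pb(s) → Pt(s) + Pb²⁺(aq), so Q = [Pb²⁺(aq)] / [Pt²⁺(aq)] = 0.0118 and log Q = −1.927.
Applying E = E° − (RT ln10/nF)·log Q gives +1.32 − (0.0592/2)(−1.927) = +1.38 V.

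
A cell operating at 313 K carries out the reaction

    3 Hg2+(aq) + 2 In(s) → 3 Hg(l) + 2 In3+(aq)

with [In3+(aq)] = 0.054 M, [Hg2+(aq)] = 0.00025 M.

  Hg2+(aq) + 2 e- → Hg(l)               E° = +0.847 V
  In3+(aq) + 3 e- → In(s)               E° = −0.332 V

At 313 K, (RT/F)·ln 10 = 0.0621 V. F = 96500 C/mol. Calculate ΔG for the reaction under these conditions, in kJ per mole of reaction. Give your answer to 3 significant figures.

With Hg²⁺/Hg reduced at the cathode, E°cell = +0.847 − (−0.332) = +1.179 V and n = 6.
Q = [In3+(aq)]^2 / [Hg2+(aq)]^3 = 1.87×10^8, so log Q = 8.271 and E = +1.179 − (0.0621/6)(8.271) = +1.0934 V.
Finally ΔG = −nFE = −(6)(96500 C/mol)(+1.0934 V) = −633 kJ/mol.

−633 kJ/mol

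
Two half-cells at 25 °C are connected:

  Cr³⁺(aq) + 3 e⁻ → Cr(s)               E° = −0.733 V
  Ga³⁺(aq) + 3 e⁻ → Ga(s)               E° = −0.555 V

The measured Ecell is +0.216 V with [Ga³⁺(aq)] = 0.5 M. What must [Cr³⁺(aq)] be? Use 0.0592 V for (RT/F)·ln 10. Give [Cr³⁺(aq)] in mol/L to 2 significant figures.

0.0059 M

Ga³⁺/Ga is the cathode (higher E°); E°cell = −0.555 − (−0.733) = +0.178 V with n = 3.
Since E = E° − (0.0592/n)·log Q, log Q = n(E° − E)/0.0592 = −1.926.
For Ga³⁺(aq) + Cr(s) → Ga(s) + Cr³⁺(aq), the reaction quotient is Q = [Cr³⁺(aq)] / [Ga³⁺(aq)].
Isolating [Cr³⁺(aq)] in Q = 10^{−1.926} yields log [Cr³⁺(aq)] = −2.227, i.e. 0.0059 M.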